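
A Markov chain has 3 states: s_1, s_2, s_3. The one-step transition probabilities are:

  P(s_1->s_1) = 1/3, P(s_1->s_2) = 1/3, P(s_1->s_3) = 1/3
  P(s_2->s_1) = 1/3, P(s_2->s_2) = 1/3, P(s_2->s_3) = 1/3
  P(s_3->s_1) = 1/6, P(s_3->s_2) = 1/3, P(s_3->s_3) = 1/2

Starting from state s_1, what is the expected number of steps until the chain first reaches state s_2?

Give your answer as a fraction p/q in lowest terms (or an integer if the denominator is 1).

Let h_i = expected steps to first reach s_2 from state i.
Boundary: h_s_2 = 0.
First-step equations for the other states:
  h_s_1 = 1 + 1/3*h_s_1 + 1/3*h_s_2 + 1/3*h_s_3
  h_s_3 = 1 + 1/6*h_s_1 + 1/3*h_s_2 + 1/2*h_s_3

Substituting h_s_2 = 0 and rearranging gives the linear system (I - Q) h = 1:
  [2/3, -1/3] . (h_s_1, h_s_3) = 1
  [-1/6, 1/2] . (h_s_1, h_s_3) = 1

Solving yields:
  h_s_1 = 3
  h_s_3 = 3

Starting state is s_1, so the expected hitting time is h_s_1 = 3.

Answer: 3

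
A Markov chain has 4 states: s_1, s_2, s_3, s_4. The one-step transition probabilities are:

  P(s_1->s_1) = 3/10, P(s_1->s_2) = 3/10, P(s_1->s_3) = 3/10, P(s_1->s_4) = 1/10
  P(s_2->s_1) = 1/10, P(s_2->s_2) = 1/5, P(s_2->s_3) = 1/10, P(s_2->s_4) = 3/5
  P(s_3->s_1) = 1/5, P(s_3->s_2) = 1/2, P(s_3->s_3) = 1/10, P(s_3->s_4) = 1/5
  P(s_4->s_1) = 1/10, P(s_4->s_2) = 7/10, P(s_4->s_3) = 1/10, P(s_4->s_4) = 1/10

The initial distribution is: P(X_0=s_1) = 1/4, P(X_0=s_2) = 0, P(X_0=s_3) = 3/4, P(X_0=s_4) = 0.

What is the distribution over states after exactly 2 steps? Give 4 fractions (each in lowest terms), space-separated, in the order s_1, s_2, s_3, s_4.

Answer: 4/25 71/200 29/200 17/50

Derivation:
Propagating the distribution step by step (d_{t+1} = d_t * P):
d_0 = (s_1=1/4, s_2=0, s_3=3/4, s_4=0)
  d_1[s_1] = 1/4*3/10 + 0*1/10 + 3/4*1/5 + 0*1/10 = 9/40
  d_1[s_2] = 1/4*3/10 + 0*1/5 + 3/4*1/2 + 0*7/10 = 9/20
  d_1[s_3] = 1/4*3/10 + 0*1/10 + 3/4*1/10 + 0*1/10 = 3/20
  d_1[s_4] = 1/4*1/10 + 0*3/5 + 3/4*1/5 + 0*1/10 = 7/40
d_1 = (s_1=9/40, s_2=9/20, s_3=3/20, s_4=7/40)
  d_2[s_1] = 9/40*3/10 + 9/20*1/10 + 3/20*1/5 + 7/40*1/10 = 4/25
  d_2[s_2] = 9/40*3/10 + 9/20*1/5 + 3/20*1/2 + 7/40*7/10 = 71/200
  d_2[s_3] = 9/40*3/10 + 9/20*1/10 + 3/20*1/10 + 7/40*1/10 = 29/200
  d_2[s_4] = 9/40*1/10 + 9/20*3/5 + 3/20*1/5 + 7/40*1/10 = 17/50
d_2 = (s_1=4/25, s_2=71/200, s_3=29/200, s_4=17/50)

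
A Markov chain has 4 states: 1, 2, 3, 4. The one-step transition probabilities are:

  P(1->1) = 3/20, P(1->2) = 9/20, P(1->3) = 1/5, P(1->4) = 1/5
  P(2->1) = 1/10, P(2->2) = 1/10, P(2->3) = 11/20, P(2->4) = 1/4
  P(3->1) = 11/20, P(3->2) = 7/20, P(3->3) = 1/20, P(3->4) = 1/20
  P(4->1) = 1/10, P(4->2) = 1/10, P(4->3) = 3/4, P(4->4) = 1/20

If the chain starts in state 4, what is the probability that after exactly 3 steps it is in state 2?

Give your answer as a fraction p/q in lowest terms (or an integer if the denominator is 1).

Answer: 2339/8000

Derivation:
Computing P^3 by repeated multiplication:
P^1 =
  1: [3/20, 9/20, 1/5, 1/5]
  2: [1/10, 1/10, 11/20, 1/4]
  3: [11/20, 7/20, 1/20, 1/20]
  4: [1/10, 1/10, 3/4, 1/20]
P^2 =
  1: [79/400, 81/400, 7/16, 13/80]
  2: [141/400, 109/400, 29/100, 17/200]
  3: [3/20, 61/200, 137/400, 81/400]
  4: [177/400, 129/400, 3/20, 17/200]
P^3 =
  1: [1227/4000, 557/2000, 2357/8000, 961/8000]
  2: [397/1600, 2367/8000, 2389/8000, 1259/8000]
  3: [2093/8000, 381/1600, 1467/4000, 267/2000]
  4: [1517/8000, 2339/8000, 2697/8000, 1447/8000]

(P^3)[4 -> 2] = 2339/8000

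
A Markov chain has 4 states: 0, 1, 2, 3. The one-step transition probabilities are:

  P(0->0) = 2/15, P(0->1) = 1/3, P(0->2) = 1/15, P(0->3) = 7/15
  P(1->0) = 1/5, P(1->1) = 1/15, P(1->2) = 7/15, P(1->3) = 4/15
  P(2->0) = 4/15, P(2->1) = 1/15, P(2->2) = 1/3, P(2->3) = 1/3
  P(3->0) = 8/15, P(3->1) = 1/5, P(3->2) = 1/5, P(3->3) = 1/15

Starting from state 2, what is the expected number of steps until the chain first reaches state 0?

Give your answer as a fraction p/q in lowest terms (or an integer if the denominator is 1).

Let h_i = expected steps to first reach 0 from state i.
Boundary: h_0 = 0.
First-step equations for the other states:
  h_1 = 1 + 1/5*h_0 + 1/15*h_1 + 7/15*h_2 + 4/15*h_3
  h_2 = 1 + 4/15*h_0 + 1/15*h_1 + 1/3*h_2 + 1/3*h_3
  h_3 = 1 + 8/15*h_0 + 1/5*h_1 + 1/5*h_2 + 1/15*h_3

Substituting h_0 = 0 and rearranging gives the linear system (I - Q) h = 1:
  [14/15, -7/15, -4/15] . (h_1, h_2, h_3) = 1
  [-1/15, 2/3, -1/3] . (h_1, h_2, h_3) = 1
  [-1/5, -1/5, 14/15] . (h_1, h_2, h_3) = 1

Solving yields:
  h_1 = 930/283
  h_2 = 861/283
  h_3 = 687/283

Starting state is 2, so the expected hitting time is h_2 = 861/283.

Answer: 861/283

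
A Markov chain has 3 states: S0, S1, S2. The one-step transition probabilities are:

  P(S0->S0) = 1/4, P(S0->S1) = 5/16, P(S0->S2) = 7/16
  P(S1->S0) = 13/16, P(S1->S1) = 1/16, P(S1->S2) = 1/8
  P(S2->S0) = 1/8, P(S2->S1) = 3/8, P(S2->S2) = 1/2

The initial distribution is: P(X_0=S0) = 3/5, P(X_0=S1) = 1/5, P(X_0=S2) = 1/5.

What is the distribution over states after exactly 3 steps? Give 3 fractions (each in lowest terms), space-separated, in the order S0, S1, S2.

Propagating the distribution step by step (d_{t+1} = d_t * P):
d_0 = (S0=3/5, S1=1/5, S2=1/5)
  d_1[S0] = 3/5*1/4 + 1/5*13/16 + 1/5*1/8 = 27/80
  d_1[S1] = 3/5*5/16 + 1/5*1/16 + 1/5*3/8 = 11/40
  d_1[S2] = 3/5*7/16 + 1/5*1/8 + 1/5*1/2 = 31/80
d_1 = (S0=27/80, S1=11/40, S2=31/80)
  d_2[S0] = 27/80*1/4 + 11/40*13/16 + 31/80*1/8 = 57/160
  d_2[S1] = 27/80*5/16 + 11/40*1/16 + 31/80*3/8 = 343/1280
  d_2[S2] = 27/80*7/16 + 11/40*1/8 + 31/80*1/2 = 481/1280
d_2 = (S0=57/160, S1=343/1280, S2=481/1280)
  d_3[S0] = 57/160*1/4 + 343/1280*13/16 + 481/1280*1/8 = 1449/4096
  d_3[S1] = 57/160*5/16 + 343/1280*1/16 + 481/1280*3/8 = 5509/20480
  d_3[S2] = 57/160*7/16 + 343/1280*1/8 + 481/1280*1/2 = 3863/10240
d_3 = (S0=1449/4096, S1=5509/20480, S2=3863/10240)

Answer: 1449/4096 5509/20480 3863/10240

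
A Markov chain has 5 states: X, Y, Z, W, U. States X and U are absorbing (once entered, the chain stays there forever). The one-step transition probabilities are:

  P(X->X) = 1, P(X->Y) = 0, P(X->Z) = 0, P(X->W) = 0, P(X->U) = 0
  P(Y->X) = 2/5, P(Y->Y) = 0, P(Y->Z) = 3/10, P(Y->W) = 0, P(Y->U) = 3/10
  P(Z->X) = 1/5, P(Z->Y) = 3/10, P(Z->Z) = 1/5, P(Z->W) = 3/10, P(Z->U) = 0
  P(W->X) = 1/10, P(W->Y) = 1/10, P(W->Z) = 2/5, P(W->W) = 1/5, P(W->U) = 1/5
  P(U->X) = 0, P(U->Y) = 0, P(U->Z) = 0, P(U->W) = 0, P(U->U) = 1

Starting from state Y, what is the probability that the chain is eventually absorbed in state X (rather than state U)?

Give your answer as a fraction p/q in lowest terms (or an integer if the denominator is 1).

Answer: 265/439

Derivation:
Let a_i = P(absorbed in X | start in state i).
Boundary conditions: a_X = 1, a_U = 0.
For each transient state i, a_i = sum_j P(i->j) * a_j:
  a_Y = 2/5*a_X + 0*a_Y + 3/10*a_Z + 0*a_W + 3/10*a_U
  a_Z = 1/5*a_X + 3/10*a_Y + 1/5*a_Z + 3/10*a_W + 0*a_U
  a_W = 1/10*a_X + 1/10*a_Y + 2/5*a_Z + 1/5*a_W + 1/5*a_U

Substituting a_X = 1 and a_U = 0, rearrange to (I - Q) a = r where r[i] = P(i -> X):
  [1, -3/10, 0] . (a_Y, a_Z, a_W) = 2/5
  [-3/10, 4/5, -3/10] . (a_Y, a_Z, a_W) = 1/5
  [-1/10, -2/5, 4/5] . (a_Y, a_Z, a_W) = 1/10

Solving yields:
  a_Y = 265/439
  a_Z = 298/439
  a_W = 237/439

Starting state is Y, so the absorption probability is a_Y = 265/439.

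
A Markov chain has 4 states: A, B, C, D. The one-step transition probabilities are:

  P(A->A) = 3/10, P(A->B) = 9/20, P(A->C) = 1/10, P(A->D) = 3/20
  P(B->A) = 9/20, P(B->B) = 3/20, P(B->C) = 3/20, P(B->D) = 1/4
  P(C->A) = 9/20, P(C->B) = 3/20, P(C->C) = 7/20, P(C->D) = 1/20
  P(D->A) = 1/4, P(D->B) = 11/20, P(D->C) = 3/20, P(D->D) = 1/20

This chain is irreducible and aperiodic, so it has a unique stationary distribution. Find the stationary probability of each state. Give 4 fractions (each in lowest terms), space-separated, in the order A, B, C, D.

The stationary distribution satisfies pi = pi * P, i.e.:
  pi_A = 3/10*pi_A + 9/20*pi_B + 9/20*pi_C + 1/4*pi_D
  pi_B = 9/20*pi_A + 3/20*pi_B + 3/20*pi_C + 11/20*pi_D
  pi_C = 1/10*pi_A + 3/20*pi_B + 7/20*pi_C + 3/20*pi_D
  pi_D = 3/20*pi_A + 1/4*pi_B + 1/20*pi_C + 1/20*pi_D
with normalization: pi_A + pi_B + pi_C + pi_D = 1.

Using the first 3 balance equations plus normalization, the linear system A*pi = b is:
  [-7/10, 9/20, 9/20, 1/4] . pi = 0
  [9/20, -17/20, 3/20, 11/20] . pi = 0
  [1/10, 3/20, -13/20, 3/20] . pi = 0
  [1, 1, 1, 1] . pi = 1

Solving yields:
  pi_A = 199/545
  pi_B = 697/2180
  pi_C = 359/2180
  pi_D = 82/545

Verification (pi * P):
  199/545*3/10 + 697/2180*9/20 + 359/2180*9/20 + 82/545*1/4 = 199/545 = pi_A  (ok)
  199/545*9/20 + 697/2180*3/20 + 359/2180*3/20 + 82/545*11/20 = 697/2180 = pi_B  (ok)
  199/545*1/10 + 697/2180*3/20 + 359/2180*7/20 + 82/545*3/20 = 359/2180 = pi_C  (ok)
  199/545*3/20 + 697/2180*1/4 + 359/2180*1/20 + 82/545*1/20 = 82/545 = pi_D  (ok)

Answer: 199/545 697/2180 359/2180 82/545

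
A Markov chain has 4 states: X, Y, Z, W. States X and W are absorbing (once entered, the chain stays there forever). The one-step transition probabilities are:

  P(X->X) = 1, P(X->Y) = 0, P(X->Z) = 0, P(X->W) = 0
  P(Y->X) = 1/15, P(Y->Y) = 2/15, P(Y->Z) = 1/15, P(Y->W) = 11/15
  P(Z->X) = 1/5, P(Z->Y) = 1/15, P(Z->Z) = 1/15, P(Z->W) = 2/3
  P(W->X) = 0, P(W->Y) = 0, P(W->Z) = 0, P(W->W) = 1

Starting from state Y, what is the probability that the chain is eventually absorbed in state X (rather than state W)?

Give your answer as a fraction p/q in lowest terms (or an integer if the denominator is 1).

Let a_i = P(absorbed in X | start in state i).
Boundary conditions: a_X = 1, a_W = 0.
For each transient state i, a_i = sum_j P(i->j) * a_j:
  a_Y = 1/15*a_X + 2/15*a_Y + 1/15*a_Z + 11/15*a_W
  a_Z = 1/5*a_X + 1/15*a_Y + 1/15*a_Z + 2/3*a_W

Substituting a_X = 1 and a_W = 0, rearrange to (I - Q) a = r where r[i] = P(i -> X):
  [13/15, -1/15] . (a_Y, a_Z) = 1/15
  [-1/15, 14/15] . (a_Y, a_Z) = 1/5

Solving yields:
  a_Y = 17/181
  a_Z = 40/181

Starting state is Y, so the absorption probability is a_Y = 17/181.

Answer: 17/181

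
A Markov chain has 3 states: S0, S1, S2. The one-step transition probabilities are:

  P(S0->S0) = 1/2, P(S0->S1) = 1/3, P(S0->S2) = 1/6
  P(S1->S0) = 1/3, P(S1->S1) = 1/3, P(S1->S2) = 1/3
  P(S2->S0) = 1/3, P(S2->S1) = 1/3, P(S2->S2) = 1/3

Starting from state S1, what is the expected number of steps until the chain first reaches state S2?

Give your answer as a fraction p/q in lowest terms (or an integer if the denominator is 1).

Answer: 15/4

Derivation:
Let h_i = expected steps to first reach S2 from state i.
Boundary: h_S2 = 0.
First-step equations for the other states:
  h_S0 = 1 + 1/2*h_S0 + 1/3*h_S1 + 1/6*h_S2
  h_S1 = 1 + 1/3*h_S0 + 1/3*h_S1 + 1/3*h_S2

Substituting h_S2 = 0 and rearranging gives the linear system (I - Q) h = 1:
  [1/2, -1/3] . (h_S0, h_S1) = 1
  [-1/3, 2/3] . (h_S0, h_S1) = 1

Solving yields:
  h_S0 = 9/2
  h_S1 = 15/4

Starting state is S1, so the expected hitting time is h_S1 = 15/4.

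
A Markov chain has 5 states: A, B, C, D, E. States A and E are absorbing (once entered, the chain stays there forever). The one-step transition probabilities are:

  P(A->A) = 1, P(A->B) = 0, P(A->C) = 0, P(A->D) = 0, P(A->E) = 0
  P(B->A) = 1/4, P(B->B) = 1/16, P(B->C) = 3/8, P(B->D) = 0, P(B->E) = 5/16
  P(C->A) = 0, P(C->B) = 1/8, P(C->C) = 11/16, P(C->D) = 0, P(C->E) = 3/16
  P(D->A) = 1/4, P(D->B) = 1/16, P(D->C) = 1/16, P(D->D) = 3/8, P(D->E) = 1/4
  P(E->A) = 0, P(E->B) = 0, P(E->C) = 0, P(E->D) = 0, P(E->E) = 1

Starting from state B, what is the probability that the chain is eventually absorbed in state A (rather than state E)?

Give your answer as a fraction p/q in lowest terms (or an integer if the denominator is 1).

Let a_i = P(absorbed in A | start in state i).
Boundary conditions: a_A = 1, a_E = 0.
For each transient state i, a_i = sum_j P(i->j) * a_j:
  a_B = 1/4*a_A + 1/16*a_B + 3/8*a_C + 0*a_D + 5/16*a_E
  a_C = 0*a_A + 1/8*a_B + 11/16*a_C + 0*a_D + 3/16*a_E
  a_D = 1/4*a_A + 1/16*a_B + 1/16*a_C + 3/8*a_D + 1/4*a_E

Substituting a_A = 1 and a_E = 0, rearrange to (I - Q) a = r where r[i] = P(i -> A):
  [15/16, -3/8, 0] . (a_B, a_C, a_D) = 1/4
  [-1/8, 5/16, 0] . (a_B, a_C, a_D) = 0
  [-1/16, -1/16, 5/8] . (a_B, a_C, a_D) = 1/4

Solving yields:
  a_B = 20/63
  a_C = 8/63
  a_D = 4/9

Starting state is B, so the absorption probability is a_B = 20/63.

Answer: 20/63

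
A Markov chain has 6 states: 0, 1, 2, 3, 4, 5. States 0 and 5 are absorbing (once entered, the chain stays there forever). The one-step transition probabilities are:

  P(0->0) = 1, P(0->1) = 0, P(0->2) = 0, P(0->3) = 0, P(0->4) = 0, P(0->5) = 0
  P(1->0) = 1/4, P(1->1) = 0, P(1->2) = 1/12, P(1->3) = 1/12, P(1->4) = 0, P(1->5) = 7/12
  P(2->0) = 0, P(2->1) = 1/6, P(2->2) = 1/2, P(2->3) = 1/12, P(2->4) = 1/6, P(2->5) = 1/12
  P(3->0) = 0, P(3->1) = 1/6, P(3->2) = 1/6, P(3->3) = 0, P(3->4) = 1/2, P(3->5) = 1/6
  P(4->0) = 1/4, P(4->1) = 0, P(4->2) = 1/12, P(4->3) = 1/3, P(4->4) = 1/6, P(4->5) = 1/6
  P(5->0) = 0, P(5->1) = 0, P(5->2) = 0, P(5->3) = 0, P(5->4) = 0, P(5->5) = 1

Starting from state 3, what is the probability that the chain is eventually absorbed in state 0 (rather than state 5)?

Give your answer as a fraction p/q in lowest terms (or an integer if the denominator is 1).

Let a_i = P(absorbed in 0 | start in state i).
Boundary conditions: a_0 = 1, a_5 = 0.
For each transient state i, a_i = sum_j P(i->j) * a_j:
  a_1 = 1/4*a_0 + 0*a_1 + 1/12*a_2 + 1/12*a_3 + 0*a_4 + 7/12*a_5
  a_2 = 0*a_0 + 1/6*a_1 + 1/2*a_2 + 1/12*a_3 + 1/6*a_4 + 1/12*a_5
  a_3 = 0*a_0 + 1/6*a_1 + 1/6*a_2 + 0*a_3 + 1/2*a_4 + 1/6*a_5
  a_4 = 1/4*a_0 + 0*a_1 + 1/12*a_2 + 1/3*a_3 + 1/6*a_4 + 1/6*a_5

Substituting a_0 = 1 and a_5 = 0, rearrange to (I - Q) a = r where r[i] = P(i -> 0):
  [1, -1/12, -1/12, 0] . (a_1, a_2, a_3, a_4) = 1/4
  [-1/6, 1/2, -1/12, -1/6] . (a_1, a_2, a_3, a_4) = 0
  [-1/6, -1/6, 1, -1/2] . (a_1, a_2, a_3, a_4) = 0
  [0, -1/12, -1/3, 5/6] . (a_1, a_2, a_3, a_4) = 1/4

Solving yields:
  a_1 = 145/477
  a_2 = 149/477
  a_3 = 160/477
  a_4 = 74/159

Starting state is 3, so the absorption probability is a_3 = 160/477.

Answer: 160/477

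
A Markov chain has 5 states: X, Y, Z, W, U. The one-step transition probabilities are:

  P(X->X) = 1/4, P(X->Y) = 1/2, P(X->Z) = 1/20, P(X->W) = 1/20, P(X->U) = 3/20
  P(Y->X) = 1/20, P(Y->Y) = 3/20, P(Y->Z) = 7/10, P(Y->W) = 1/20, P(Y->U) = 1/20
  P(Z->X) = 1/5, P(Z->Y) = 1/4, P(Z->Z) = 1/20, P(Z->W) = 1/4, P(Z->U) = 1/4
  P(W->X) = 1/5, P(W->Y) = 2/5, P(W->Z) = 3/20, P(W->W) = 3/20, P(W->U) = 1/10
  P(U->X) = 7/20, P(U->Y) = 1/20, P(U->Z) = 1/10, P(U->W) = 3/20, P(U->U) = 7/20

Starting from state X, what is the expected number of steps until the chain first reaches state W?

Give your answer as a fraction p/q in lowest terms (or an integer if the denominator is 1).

Answer: 23725/2723

Derivation:
Let h_i = expected steps to first reach W from state i.
Boundary: h_W = 0.
First-step equations for the other states:
  h_X = 1 + 1/4*h_X + 1/2*h_Y + 1/20*h_Z + 1/20*h_W + 3/20*h_U
  h_Y = 1 + 1/20*h_X + 3/20*h_Y + 7/10*h_Z + 1/20*h_W + 1/20*h_U
  h_Z = 1 + 1/5*h_X + 1/4*h_Y + 1/20*h_Z + 1/4*h_W + 1/4*h_U
  h_U = 1 + 7/20*h_X + 1/20*h_Y + 1/10*h_Z + 3/20*h_W + 7/20*h_U

Substituting h_W = 0 and rearranging gives the linear system (I - Q) h = 1:
  [3/4, -1/2, -1/20, -3/20] . (h_X, h_Y, h_Z, h_U) = 1
  [-1/20, 17/20, -7/10, -1/20] . (h_X, h_Y, h_Z, h_U) = 1
  [-1/5, -1/4, 19/20, -1/4] . (h_X, h_Y, h_Z, h_U) = 1
  [-7/20, -1/20, -1/10, 13/20] . (h_X, h_Y, h_Z, h_U) = 1

Solving yields:
  h_X = 23725/2723
  h_Y = 3105/389
  h_Z = 19265/2723
  h_U = 21600/2723

Starting state is X, so the expected hitting time is h_X = 23725/2723.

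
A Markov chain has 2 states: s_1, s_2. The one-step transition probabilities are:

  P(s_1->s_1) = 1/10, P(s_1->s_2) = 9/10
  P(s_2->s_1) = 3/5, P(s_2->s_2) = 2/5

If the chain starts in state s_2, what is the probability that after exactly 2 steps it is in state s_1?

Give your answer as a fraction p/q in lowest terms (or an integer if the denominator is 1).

Answer: 3/10

Derivation:
Computing P^2 by repeated multiplication:
P^1 =
  s_1: [1/10, 9/10]
  s_2: [3/5, 2/5]
P^2 =
  s_1: [11/20, 9/20]
  s_2: [3/10, 7/10]

(P^2)[s_2 -> s_1] = 3/10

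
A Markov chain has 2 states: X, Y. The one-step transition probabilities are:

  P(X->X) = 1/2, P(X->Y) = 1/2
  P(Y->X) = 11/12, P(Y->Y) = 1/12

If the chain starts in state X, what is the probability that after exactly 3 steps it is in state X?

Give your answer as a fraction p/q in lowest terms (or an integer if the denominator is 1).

Answer: 179/288

Derivation:
Computing P^3 by repeated multiplication:
P^1 =
  X: [1/2, 1/2]
  Y: [11/12, 1/12]
P^2 =
  X: [17/24, 7/24]
  Y: [77/144, 67/144]
P^3 =
  X: [179/288, 109/288]
  Y: [1199/1728, 529/1728]

(P^3)[X -> X] = 179/288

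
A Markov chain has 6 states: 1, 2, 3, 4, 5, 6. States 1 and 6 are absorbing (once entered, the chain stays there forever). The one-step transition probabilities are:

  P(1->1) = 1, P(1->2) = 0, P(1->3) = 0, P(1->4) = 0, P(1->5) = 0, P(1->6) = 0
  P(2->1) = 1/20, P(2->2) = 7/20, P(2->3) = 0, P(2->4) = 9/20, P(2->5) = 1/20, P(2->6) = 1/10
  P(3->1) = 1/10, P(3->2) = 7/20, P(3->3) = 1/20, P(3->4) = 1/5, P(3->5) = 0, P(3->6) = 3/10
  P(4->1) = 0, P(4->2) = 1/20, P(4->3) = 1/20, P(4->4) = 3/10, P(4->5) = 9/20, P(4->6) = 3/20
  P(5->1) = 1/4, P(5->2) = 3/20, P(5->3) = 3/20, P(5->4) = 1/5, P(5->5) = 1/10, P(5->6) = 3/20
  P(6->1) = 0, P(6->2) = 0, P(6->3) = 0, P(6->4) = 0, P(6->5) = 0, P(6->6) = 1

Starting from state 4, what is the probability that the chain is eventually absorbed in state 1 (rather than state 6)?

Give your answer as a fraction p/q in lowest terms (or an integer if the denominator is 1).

Let a_i = P(absorbed in 1 | start in state i).
Boundary conditions: a_1 = 1, a_6 = 0.
For each transient state i, a_i = sum_j P(i->j) * a_j:
  a_2 = 1/20*a_1 + 7/20*a_2 + 0*a_3 + 9/20*a_4 + 1/20*a_5 + 1/10*a_6
  a_3 = 1/10*a_1 + 7/20*a_2 + 1/20*a_3 + 1/5*a_4 + 0*a_5 + 3/10*a_6
  a_4 = 0*a_1 + 1/20*a_2 + 1/20*a_3 + 3/10*a_4 + 9/20*a_5 + 3/20*a_6
  a_5 = 1/4*a_1 + 3/20*a_2 + 3/20*a_3 + 1/5*a_4 + 1/10*a_5 + 3/20*a_6

Substituting a_1 = 1 and a_6 = 0, rearrange to (I - Q) a = r where r[i] = P(i -> 1):
  [13/20, 0, -9/20, -1/20] . (a_2, a_3, a_4, a_5) = 1/20
  [-7/20, 19/20, -1/5, 0] . (a_2, a_3, a_4, a_5) = 1/10
  [-1/20, -1/20, 7/10, -9/20] . (a_2, a_3, a_4, a_5) = 0
  [-3/20, -3/20, -1/5, 9/10] . (a_2, a_3, a_4, a_5) = 1/4

Solving yields:
  a_2 = 13831/39286
  a_3 = 12091/39286
  a_4 = 1045/3022
  a_5 = 702/1511

Starting state is 4, so the absorption probability is a_4 = 1045/3022.

Answer: 1045/3022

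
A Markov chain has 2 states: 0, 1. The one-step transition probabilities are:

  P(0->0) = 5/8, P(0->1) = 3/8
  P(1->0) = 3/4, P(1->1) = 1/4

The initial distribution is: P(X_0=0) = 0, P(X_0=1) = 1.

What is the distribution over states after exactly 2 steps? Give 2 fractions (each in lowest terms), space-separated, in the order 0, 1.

Answer: 21/32 11/32

Derivation:
Propagating the distribution step by step (d_{t+1} = d_t * P):
d_0 = (0=0, 1=1)
  d_1[0] = 0*5/8 + 1*3/4 = 3/4
  d_1[1] = 0*3/8 + 1*1/4 = 1/4
d_1 = (0=3/4, 1=1/4)
  d_2[0] = 3/4*5/8 + 1/4*3/4 = 21/32
  d_2[1] = 3/4*3/8 + 1/4*1/4 = 11/32
d_2 = (0=21/32, 1=11/32)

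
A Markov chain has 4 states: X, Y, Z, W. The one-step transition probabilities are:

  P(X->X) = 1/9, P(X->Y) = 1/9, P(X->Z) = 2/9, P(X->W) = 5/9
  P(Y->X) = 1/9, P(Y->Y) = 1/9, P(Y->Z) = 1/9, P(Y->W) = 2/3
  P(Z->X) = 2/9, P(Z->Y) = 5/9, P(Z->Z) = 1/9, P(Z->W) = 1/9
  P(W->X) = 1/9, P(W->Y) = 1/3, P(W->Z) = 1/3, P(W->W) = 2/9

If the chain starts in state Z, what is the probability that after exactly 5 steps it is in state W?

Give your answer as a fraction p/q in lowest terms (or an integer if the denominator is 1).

Answer: 22199/59049

Derivation:
Computing P^5 by repeated multiplication:
P^1 =
  X: [1/9, 1/9, 2/9, 5/9]
  Y: [1/9, 1/9, 1/9, 2/3]
  Z: [2/9, 5/9, 1/9, 1/9]
  W: [1/9, 1/3, 1/3, 2/9]
P^2 =
  X: [11/81, 1/3, 20/81, 23/81]
  Y: [10/81, 25/81, 22/81, 8/27]
  Z: [10/81, 5/27, 13/81, 43/81]
  W: [4/27, 25/81, 14/81, 10/27]
P^3 =
  X: [101/729, 23/81, 46/243, 283/729]
  Y: [103/729, 217/729, 139/729, 10/27]
  Z: [94/729, 73/243, 59/243, 239/729]
  W: [95/729, 197/729, 17/81, 284/729]
P^4 =
  X: [289/2187, 1847/6561, 1396/6561, 817/2187]
  Y: [868/6561, 1825/6561, 1372/6561, 832/2187]
  Z: [302/2187, 1915/6561, 1301/6561, 271/729]
  W: [98/729, 1909/6561, 464/2187, 2378/6561]
P^5 =
  X: [7957/59049, 17047/59049, 1370/6561, 21715/59049]
  Y: [7933/59049, 17041/59049, 12421/59049, 802/2187]
  Z: [7862/59049, 16643/59049, 4115/19683, 22199/59049]
  W: [2651/19683, 16885/59049, 12199/59049, 22012/59049]

(P^5)[Z -> W] = 22199/59049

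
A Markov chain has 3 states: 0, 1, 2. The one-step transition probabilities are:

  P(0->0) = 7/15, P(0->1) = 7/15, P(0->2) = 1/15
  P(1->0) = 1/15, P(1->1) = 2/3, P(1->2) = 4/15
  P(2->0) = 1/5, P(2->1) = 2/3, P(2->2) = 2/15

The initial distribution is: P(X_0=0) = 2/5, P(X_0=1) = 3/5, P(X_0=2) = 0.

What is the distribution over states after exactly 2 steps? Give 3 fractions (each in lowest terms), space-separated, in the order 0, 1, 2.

Answer: 41/225 233/375 221/1125

Derivation:
Propagating the distribution step by step (d_{t+1} = d_t * P):
d_0 = (0=2/5, 1=3/5, 2=0)
  d_1[0] = 2/5*7/15 + 3/5*1/15 + 0*1/5 = 17/75
  d_1[1] = 2/5*7/15 + 3/5*2/3 + 0*2/3 = 44/75
  d_1[2] = 2/5*1/15 + 3/5*4/15 + 0*2/15 = 14/75
d_1 = (0=17/75, 1=44/75, 2=14/75)
  d_2[0] = 17/75*7/15 + 44/75*1/15 + 14/75*1/5 = 41/225
  d_2[1] = 17/75*7/15 + 44/75*2/3 + 14/75*2/3 = 233/375
  d_2[2] = 17/75*1/15 + 44/75*4/15 + 14/75*2/15 = 221/1125
d_2 = (0=41/225, 1=233/375, 2=221/1125)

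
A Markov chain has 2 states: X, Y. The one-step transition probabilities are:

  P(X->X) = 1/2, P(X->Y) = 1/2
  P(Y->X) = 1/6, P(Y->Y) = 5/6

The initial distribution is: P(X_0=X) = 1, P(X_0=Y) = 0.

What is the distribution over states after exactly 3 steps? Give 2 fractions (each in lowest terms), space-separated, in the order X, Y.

Answer: 5/18 13/18

Derivation:
Propagating the distribution step by step (d_{t+1} = d_t * P):
d_0 = (X=1, Y=0)
  d_1[X] = 1*1/2 + 0*1/6 = 1/2
  d_1[Y] = 1*1/2 + 0*5/6 = 1/2
d_1 = (X=1/2, Y=1/2)
  d_2[X] = 1/2*1/2 + 1/2*1/6 = 1/3
  d_2[Y] = 1/2*1/2 + 1/2*5/6 = 2/3
d_2 = (X=1/3, Y=2/3)
  d_3[X] = 1/3*1/2 + 2/3*1/6 = 5/18
  d_3[Y] = 1/3*1/2 + 2/3*5/6 = 13/18
d_3 = (X=5/18, Y=13/18)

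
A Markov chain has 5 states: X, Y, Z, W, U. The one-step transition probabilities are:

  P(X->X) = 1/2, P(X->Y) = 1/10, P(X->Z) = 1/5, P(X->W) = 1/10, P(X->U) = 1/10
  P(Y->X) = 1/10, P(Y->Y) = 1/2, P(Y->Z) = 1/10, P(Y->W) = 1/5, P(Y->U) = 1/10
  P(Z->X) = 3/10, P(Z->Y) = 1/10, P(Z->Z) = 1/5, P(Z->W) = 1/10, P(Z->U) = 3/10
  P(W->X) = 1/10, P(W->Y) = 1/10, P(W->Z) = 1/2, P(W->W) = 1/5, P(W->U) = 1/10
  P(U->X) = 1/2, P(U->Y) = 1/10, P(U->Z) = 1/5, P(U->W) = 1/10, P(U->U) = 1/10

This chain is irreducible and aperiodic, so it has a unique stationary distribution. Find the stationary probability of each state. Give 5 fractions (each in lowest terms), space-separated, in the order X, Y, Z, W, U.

The stationary distribution satisfies pi = pi * P, i.e.:
  pi_X = 1/2*pi_X + 1/10*pi_Y + 3/10*pi_Z + 1/10*pi_W + 1/2*pi_U
  pi_Y = 1/10*pi_X + 1/2*pi_Y + 1/10*pi_Z + 1/10*pi_W + 1/10*pi_U
  pi_Z = 1/5*pi_X + 1/10*pi_Y + 1/5*pi_Z + 1/2*pi_W + 1/5*pi_U
  pi_W = 1/10*pi_X + 1/5*pi_Y + 1/10*pi_Z + 1/5*pi_W + 1/10*pi_U
  pi_U = 1/10*pi_X + 1/10*pi_Y + 3/10*pi_Z + 1/10*pi_W + 1/10*pi_U
with normalization: pi_X + pi_Y + pi_Z + pi_W + pi_U = 1.

Using the first 4 balance equations plus normalization, the linear system A*pi = b is:
  [-1/2, 1/10, 3/10, 1/10, 1/2] . pi = 0
  [1/10, -1/2, 1/10, 1/10, 1/10] . pi = 0
  [1/5, 1/10, -4/5, 1/2, 1/5] . pi = 0
  [1/10, 1/5, 1/10, -4/5, 1/10] . pi = 0
  [1, 1, 1, 1, 1] . pi = 1

Solving yields:
  pi_X = 91/270
  pi_Y = 1/6
  pi_Z = 2/9
  pi_W = 7/54
  pi_U = 13/90

Verification (pi * P):
  91/270*1/2 + 1/6*1/10 + 2/9*3/10 + 7/54*1/10 + 13/90*1/2 = 91/270 = pi_X  (ok)
  91/270*1/10 + 1/6*1/2 + 2/9*1/10 + 7/54*1/10 + 13/90*1/10 = 1/6 = pi_Y  (ok)
  91/270*1/5 + 1/6*1/10 + 2/9*1/5 + 7/54*1/2 + 13/90*1/5 = 2/9 = pi_Z  (ok)
  91/270*1/10 + 1/6*1/5 + 2/9*1/10 + 7/54*1/5 + 13/90*1/10 = 7/54 = pi_W  (ok)
  91/270*1/10 + 1/6*1/10 + 2/9*3/10 + 7/54*1/10 + 13/90*1/10 = 13/90 = pi_U  (ok)

Answer: 91/270 1/6 2/9 7/54 13/90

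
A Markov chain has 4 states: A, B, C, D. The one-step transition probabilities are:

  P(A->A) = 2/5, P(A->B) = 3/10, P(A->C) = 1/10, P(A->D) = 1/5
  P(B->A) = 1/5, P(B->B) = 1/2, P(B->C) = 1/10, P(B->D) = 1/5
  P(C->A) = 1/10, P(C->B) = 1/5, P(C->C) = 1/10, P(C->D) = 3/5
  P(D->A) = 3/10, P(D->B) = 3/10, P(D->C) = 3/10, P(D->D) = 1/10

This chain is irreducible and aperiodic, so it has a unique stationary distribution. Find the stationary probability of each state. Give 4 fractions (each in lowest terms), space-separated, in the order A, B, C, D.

The stationary distribution satisfies pi = pi * P, i.e.:
  pi_A = 2/5*pi_A + 1/5*pi_B + 1/10*pi_C + 3/10*pi_D
  pi_B = 3/10*pi_A + 1/2*pi_B + 1/5*pi_C + 3/10*pi_D
  pi_C = 1/10*pi_A + 1/10*pi_B + 1/10*pi_C + 3/10*pi_D
  pi_D = 1/5*pi_A + 1/5*pi_B + 3/5*pi_C + 1/10*pi_D
with normalization: pi_A + pi_B + pi_C + pi_D = 1.

Using the first 3 balance equations plus normalization, the linear system A*pi = b is:
  [-3/5, 1/5, 1/10, 3/10] . pi = 0
  [3/10, -1/2, 1/5, 3/10] . pi = 0
  [1/10, 1/10, -9/10, 3/10] . pi = 0
  [1, 1, 1, 1] . pi = 1

Solving yields:
  pi_A = 71/272
  pi_B = 97/272
  pi_C = 5/34
  pi_D = 4/17

Verification (pi * P):
  71/272*2/5 + 97/272*1/5 + 5/34*1/10 + 4/17*3/10 = 71/272 = pi_A  (ok)
  71/272*3/10 + 97/272*1/2 + 5/34*1/5 + 4/17*3/10 = 97/272 = pi_B  (ok)
  71/272*1/10 + 97/272*1/10 + 5/34*1/10 + 4/17*3/10 = 5/34 = pi_C  (ok)
  71/272*1/5 + 97/272*1/5 + 5/34*3/5 + 4/17*1/10 = 4/17 = pi_D  (ok)

Answer: 71/272 97/272 5/34 4/17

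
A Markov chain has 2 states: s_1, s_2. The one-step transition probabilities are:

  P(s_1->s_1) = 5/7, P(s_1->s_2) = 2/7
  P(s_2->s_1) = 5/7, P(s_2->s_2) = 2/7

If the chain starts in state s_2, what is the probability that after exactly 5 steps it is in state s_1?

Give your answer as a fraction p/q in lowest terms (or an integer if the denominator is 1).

Computing P^5 by repeated multiplication:
P^1 =
  s_1: [5/7, 2/7]
  s_2: [5/7, 2/7]
P^2 =
  s_1: [5/7, 2/7]
  s_2: [5/7, 2/7]
P^3 =
  s_1: [5/7, 2/7]
  s_2: [5/7, 2/7]
P^4 =
  s_1: [5/7, 2/7]
  s_2: [5/7, 2/7]
P^5 =
  s_1: [5/7, 2/7]
  s_2: [5/7, 2/7]

(P^5)[s_2 -> s_1] = 5/7

Answer: 5/7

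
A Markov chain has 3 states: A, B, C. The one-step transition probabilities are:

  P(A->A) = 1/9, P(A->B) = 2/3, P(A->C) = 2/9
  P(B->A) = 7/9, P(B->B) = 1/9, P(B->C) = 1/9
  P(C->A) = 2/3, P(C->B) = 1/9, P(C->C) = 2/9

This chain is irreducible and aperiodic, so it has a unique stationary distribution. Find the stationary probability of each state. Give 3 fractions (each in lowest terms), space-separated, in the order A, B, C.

The stationary distribution satisfies pi = pi * P, i.e.:
  pi_A = 1/9*pi_A + 7/9*pi_B + 2/3*pi_C
  pi_B = 2/3*pi_A + 1/9*pi_B + 1/9*pi_C
  pi_C = 2/9*pi_A + 1/9*pi_B + 2/9*pi_C
with normalization: pi_A + pi_B + pi_C = 1.

Using the first 2 balance equations plus normalization, the linear system A*pi = b is:
  [-8/9, 7/9, 2/3] . pi = 0
  [2/3, -8/9, 1/9] . pi = 0
  [1, 1, 1] . pi = 1

Solving yields:
  pi_A = 5/11
  pi_B = 4/11
  pi_C = 2/11

Verification (pi * P):
  5/11*1/9 + 4/11*7/9 + 2/11*2/3 = 5/11 = pi_A  (ok)
  5/11*2/3 + 4/11*1/9 + 2/11*1/9 = 4/11 = pi_B  (ok)
  5/11*2/9 + 4/11*1/9 + 2/11*2/9 = 2/11 = pi_C  (ok)

Answer: 5/11 4/11 2/11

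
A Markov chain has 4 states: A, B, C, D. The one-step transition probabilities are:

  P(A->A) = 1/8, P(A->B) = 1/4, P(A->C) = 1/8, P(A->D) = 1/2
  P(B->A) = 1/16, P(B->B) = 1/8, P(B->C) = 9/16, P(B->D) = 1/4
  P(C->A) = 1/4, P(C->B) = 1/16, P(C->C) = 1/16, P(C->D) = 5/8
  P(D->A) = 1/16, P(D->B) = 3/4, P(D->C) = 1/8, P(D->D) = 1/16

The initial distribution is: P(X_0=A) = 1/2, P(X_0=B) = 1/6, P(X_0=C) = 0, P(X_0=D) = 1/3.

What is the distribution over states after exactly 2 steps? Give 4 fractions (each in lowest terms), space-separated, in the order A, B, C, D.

Propagating the distribution step by step (d_{t+1} = d_t * P):
d_0 = (A=1/2, B=1/6, C=0, D=1/3)
  d_1[A] = 1/2*1/8 + 1/6*1/16 + 0*1/4 + 1/3*1/16 = 3/32
  d_1[B] = 1/2*1/4 + 1/6*1/8 + 0*1/16 + 1/3*3/4 = 19/48
  d_1[C] = 1/2*1/8 + 1/6*9/16 + 0*1/16 + 1/3*1/8 = 19/96
  d_1[D] = 1/2*1/2 + 1/6*1/4 + 0*5/8 + 1/3*1/16 = 5/16
d_1 = (A=3/32, B=19/48, C=19/96, D=5/16)
  d_2[A] = 3/32*1/8 + 19/48*1/16 + 19/96*1/4 + 5/16*1/16 = 27/256
  d_2[B] = 3/32*1/4 + 19/48*1/8 + 19/96*1/16 + 5/16*3/4 = 491/1536
  d_2[C] = 3/32*1/8 + 19/48*9/16 + 19/96*1/16 + 5/16*1/8 = 439/1536
  d_2[D] = 3/32*1/2 + 19/48*1/4 + 19/96*5/8 + 5/16*1/16 = 37/128
d_2 = (A=27/256, B=491/1536, C=439/1536, D=37/128)

Answer: 27/256 491/1536 439/1536 37/128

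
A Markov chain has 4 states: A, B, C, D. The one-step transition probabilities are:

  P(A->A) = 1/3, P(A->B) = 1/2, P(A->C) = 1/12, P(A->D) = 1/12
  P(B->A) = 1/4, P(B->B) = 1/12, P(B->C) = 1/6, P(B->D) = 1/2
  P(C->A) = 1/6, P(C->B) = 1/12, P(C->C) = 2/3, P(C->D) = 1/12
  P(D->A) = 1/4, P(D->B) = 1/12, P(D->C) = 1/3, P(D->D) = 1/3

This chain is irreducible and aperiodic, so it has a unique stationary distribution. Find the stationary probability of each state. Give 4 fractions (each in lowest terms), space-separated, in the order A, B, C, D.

The stationary distribution satisfies pi = pi * P, i.e.:
  pi_A = 1/3*pi_A + 1/4*pi_B + 1/6*pi_C + 1/4*pi_D
  pi_B = 1/2*pi_A + 1/12*pi_B + 1/12*pi_C + 1/12*pi_D
  pi_C = 1/12*pi_A + 1/6*pi_B + 2/3*pi_C + 1/3*pi_D
  pi_D = 1/12*pi_A + 1/2*pi_B + 1/12*pi_C + 1/3*pi_D
with normalization: pi_A + pi_B + pi_C + pi_D = 1.

Using the first 3 balance equations plus normalization, the linear system A*pi = b is:
  [-2/3, 1/4, 1/6, 1/4] . pi = 0
  [1/2, -11/12, 1/12, 1/12] . pi = 0
  [1/12, 1/6, -1/3, 1/3] . pi = 0
  [1, 1, 1, 1] . pi = 1

Solving yields:
  pi_A = 121/505
  pi_B = 37/202
  pi_C = 184/505
  pi_D = 43/202

Verification (pi * P):
  121/505*1/3 + 37/202*1/4 + 184/505*1/6 + 43/202*1/4 = 121/505 = pi_A  (ok)
  121/505*1/2 + 37/202*1/12 + 184/505*1/12 + 43/202*1/12 = 37/202 = pi_B  (ok)
  121/505*1/12 + 37/202*1/6 + 184/505*2/3 + 43/202*1/3 = 184/505 = pi_C  (ok)
  121/505*1/12 + 37/202*1/2 + 184/505*1/12 + 43/202*1/3 = 43/202 = pi_D  (ok)

Answer: 121/505 37/202 184/505 43/202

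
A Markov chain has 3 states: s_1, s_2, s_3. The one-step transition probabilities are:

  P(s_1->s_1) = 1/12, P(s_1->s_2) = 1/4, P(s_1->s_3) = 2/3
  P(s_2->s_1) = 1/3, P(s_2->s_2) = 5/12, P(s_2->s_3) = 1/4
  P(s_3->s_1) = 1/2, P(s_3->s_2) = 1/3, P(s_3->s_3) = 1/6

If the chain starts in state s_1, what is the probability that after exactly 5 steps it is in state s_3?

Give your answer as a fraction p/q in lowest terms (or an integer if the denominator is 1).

Computing P^5 by repeated multiplication:
P^1 =
  s_1: [1/12, 1/4, 2/3]
  s_2: [1/3, 5/12, 1/4]
  s_3: [1/2, 1/3, 1/6]
P^2 =
  s_1: [61/144, 25/72, 11/48]
  s_2: [7/24, 49/144, 53/144]
  s_3: [17/72, 23/72, 4/9]
P^3 =
  s_1: [17/64, 565/1728, 11/27]
  s_2: [139/432, 583/1728, 589/1728]
  s_3: [301/864, 49/144, 269/864]
P^4 =
  s_1: [6943/20736, 3509/10368, 6775/20736]
  s_2: [3211/10368, 257/768, 7375/20736]
  s_3: [3091/10368, 3449/10368, 319/864]
P^5 =
  s_1: [75665/248832, 27673/82944, 22537/62208]
  s_2: [19607/62208, 83461/248832, 28981/82944]
  s_3: [13285/41472, 20915/62208, 42731/124416]

(P^5)[s_1 -> s_3] = 22537/62208

Answer: 22537/62208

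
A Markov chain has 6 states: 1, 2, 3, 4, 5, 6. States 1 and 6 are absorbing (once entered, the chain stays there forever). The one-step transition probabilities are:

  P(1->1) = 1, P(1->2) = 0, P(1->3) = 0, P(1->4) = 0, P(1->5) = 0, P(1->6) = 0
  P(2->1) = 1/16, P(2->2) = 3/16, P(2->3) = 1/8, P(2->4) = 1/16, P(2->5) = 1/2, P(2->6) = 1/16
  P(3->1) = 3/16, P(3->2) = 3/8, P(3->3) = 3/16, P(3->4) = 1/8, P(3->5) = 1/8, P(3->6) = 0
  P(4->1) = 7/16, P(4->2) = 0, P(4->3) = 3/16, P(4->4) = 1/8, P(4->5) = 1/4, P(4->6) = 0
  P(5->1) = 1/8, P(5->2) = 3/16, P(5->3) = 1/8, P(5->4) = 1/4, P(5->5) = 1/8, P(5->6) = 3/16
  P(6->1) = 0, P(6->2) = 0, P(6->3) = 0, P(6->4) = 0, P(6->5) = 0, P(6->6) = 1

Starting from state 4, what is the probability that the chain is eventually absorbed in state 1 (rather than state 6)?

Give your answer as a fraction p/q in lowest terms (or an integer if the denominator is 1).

Answer: 2677/3181

Derivation:
Let a_i = P(absorbed in 1 | start in state i).
Boundary conditions: a_1 = 1, a_6 = 0.
For each transient state i, a_i = sum_j P(i->j) * a_j:
  a_2 = 1/16*a_1 + 3/16*a_2 + 1/8*a_3 + 1/16*a_4 + 1/2*a_5 + 1/16*a_6
  a_3 = 3/16*a_1 + 3/8*a_2 + 3/16*a_3 + 1/8*a_4 + 1/8*a_5 + 0*a_6
  a_4 = 7/16*a_1 + 0*a_2 + 3/16*a_3 + 1/8*a_4 + 1/4*a_5 + 0*a_6
  a_5 = 1/8*a_1 + 3/16*a_2 + 1/8*a_3 + 1/4*a_4 + 1/8*a_5 + 3/16*a_6

Substituting a_1 = 1 and a_6 = 0, rearrange to (I - Q) a = r where r[i] = P(i -> 1):
  [13/16, -1/8, -1/16, -1/2] . (a_2, a_3, a_4, a_5) = 1/16
  [-3/8, 13/16, -1/8, -1/8] . (a_2, a_3, a_4, a_5) = 3/16
  [0, -3/16, 7/8, -1/4] . (a_2, a_3, a_4, a_5) = 7/16
  [-3/16, -1/8, -1/4, 7/8] . (a_2, a_3, a_4, a_5) = 1/8

Solving yields:
  a_2 = 2052/3181
  a_3 = 2401/3181
  a_4 = 2677/3181
  a_5 = 2002/3181

Starting state is 4, so the absorption probability is a_4 = 2677/3181.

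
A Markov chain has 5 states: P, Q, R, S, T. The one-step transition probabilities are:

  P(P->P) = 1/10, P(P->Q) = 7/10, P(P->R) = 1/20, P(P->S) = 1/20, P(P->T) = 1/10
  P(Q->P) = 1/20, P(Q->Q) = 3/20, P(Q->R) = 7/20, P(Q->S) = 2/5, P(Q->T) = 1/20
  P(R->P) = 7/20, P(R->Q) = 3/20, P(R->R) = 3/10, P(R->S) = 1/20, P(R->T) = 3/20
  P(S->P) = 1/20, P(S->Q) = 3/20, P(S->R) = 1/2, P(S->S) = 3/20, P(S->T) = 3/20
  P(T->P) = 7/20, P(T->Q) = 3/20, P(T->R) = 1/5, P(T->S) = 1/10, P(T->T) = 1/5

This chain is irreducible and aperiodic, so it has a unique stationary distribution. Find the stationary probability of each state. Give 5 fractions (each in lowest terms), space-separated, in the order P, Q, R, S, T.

Answer: 6121/33683 8419/33683 28978/101049 16121/101049 4110/33683

Derivation:
The stationary distribution satisfies pi = pi * P, i.e.:
  pi_P = 1/10*pi_P + 1/20*pi_Q + 7/20*pi_R + 1/20*pi_S + 7/20*pi_T
  pi_Q = 7/10*pi_P + 3/20*pi_Q + 3/20*pi_R + 3/20*pi_S + 3/20*pi_T
  pi_R = 1/20*pi_P + 7/20*pi_Q + 3/10*pi_R + 1/2*pi_S + 1/5*pi_T
  pi_S = 1/20*pi_P + 2/5*pi_Q + 1/20*pi_R + 3/20*pi_S + 1/10*pi_T
  pi_T = 1/10*pi_P + 1/20*pi_Q + 3/20*pi_R + 3/20*pi_S + 1/5*pi_T
with normalization: pi_P + pi_Q + pi_R + pi_S + pi_T = 1.

Using the first 4 balance equations plus normalization, the linear system A*pi = b is:
  [-9/10, 1/20, 7/20, 1/20, 7/20] . pi = 0
  [7/10, -17/20, 3/20, 3/20, 3/20] . pi = 0
  [1/20, 7/20, -7/10, 1/2, 1/5] . pi = 0
  [1/20, 2/5, 1/20, -17/20, 1/10] . pi = 0
  [1, 1, 1, 1, 1] . pi = 1

Solving yields:
  pi_P = 6121/33683
  pi_Q = 8419/33683
  pi_R = 28978/101049
  pi_S = 16121/101049
  pi_T = 4110/33683

Verification (pi * P):
  6121/33683*1/10 + 8419/33683*1/20 + 28978/101049*7/20 + 16121/101049*1/20 + 4110/33683*7/20 = 6121/33683 = pi_P  (ok)
  6121/33683*7/10 + 8419/33683*3/20 + 28978/101049*3/20 + 16121/101049*3/20 + 4110/33683*3/20 = 8419/33683 = pi_Q  (ok)
  6121/33683*1/20 + 8419/33683*7/20 + 28978/101049*3/10 + 16121/101049*1/2 + 4110/33683*1/5 = 28978/101049 = pi_R  (ok)
  6121/33683*1/20 + 8419/33683*2/5 + 28978/101049*1/20 + 16121/101049*3/20 + 4110/33683*1/10 = 16121/101049 = pi_S  (ok)
  6121/33683*1/10 + 8419/33683*1/20 + 28978/101049*3/20 + 16121/101049*3/20 + 4110/33683*1/5 = 4110/33683 = pi_T  (ok)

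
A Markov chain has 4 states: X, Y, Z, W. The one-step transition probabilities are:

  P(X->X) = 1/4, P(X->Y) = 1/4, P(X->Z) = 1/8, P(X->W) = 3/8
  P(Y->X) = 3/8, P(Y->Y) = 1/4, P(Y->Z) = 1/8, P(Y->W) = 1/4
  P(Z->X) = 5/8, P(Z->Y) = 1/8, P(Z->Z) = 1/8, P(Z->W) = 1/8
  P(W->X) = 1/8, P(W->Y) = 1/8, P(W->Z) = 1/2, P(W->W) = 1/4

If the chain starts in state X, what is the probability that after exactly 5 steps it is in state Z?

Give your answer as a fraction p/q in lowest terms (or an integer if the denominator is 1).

Computing P^5 by repeated multiplication:
P^1 =
  X: [1/4, 1/4, 1/8, 3/8]
  Y: [3/8, 1/4, 1/8, 1/4]
  Z: [5/8, 1/8, 1/8, 1/8]
  W: [1/8, 1/8, 1/2, 1/4]
P^2 =
  X: [9/32, 3/16, 17/64, 17/64]
  Y: [19/64, 13/64, 7/32, 9/32]
  Z: [19/64, 7/32, 11/64, 5/16]
  W: [27/64, 5/32, 7/32, 13/64]
P^3 =
  X: [87/256, 47/256, 115/512, 129/512]
  Y: [165/512, 3/16, 59/256, 133/512]
  Z: [155/512, 97/512, 31/128, 17/64]
  W: [167/512, 101/512, 103/512, 141/512]
P^4 =
  X: [667/2048, 195/1024, 899/4096, 1083/4096]
  Y: [1341/4096, 773/4096, 911/4096, 1071/4096]
  Z: [1357/4096, 191/1024, 115/512, 1055/4096]
  W: [1293/4096, 195/1024, 935/4096, 17/64]
P^5 =
  X: [5293/16384, 3105/16384, 7345/32768, 8627/32768]
  Y: [10627/32768, 3105/16384, 7309/32768, 4311/16384]
  Z: [10661/32768, 6217/32768, 7261/32768, 8629/32768]
  W: [10689/32768, 6169/32768, 115/512, 4275/16384]

(P^5)[X -> Z] = 7345/32768

Answer: 7345/32768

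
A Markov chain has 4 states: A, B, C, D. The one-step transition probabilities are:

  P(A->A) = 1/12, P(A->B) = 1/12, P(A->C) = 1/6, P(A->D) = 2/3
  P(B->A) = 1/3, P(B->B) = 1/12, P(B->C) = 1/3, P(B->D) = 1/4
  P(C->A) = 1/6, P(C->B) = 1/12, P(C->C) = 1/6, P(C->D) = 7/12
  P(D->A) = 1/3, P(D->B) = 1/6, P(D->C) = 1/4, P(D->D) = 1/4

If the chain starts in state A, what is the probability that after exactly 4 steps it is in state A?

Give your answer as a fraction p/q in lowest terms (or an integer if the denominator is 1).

Answer: 5003/20736

Derivation:
Computing P^4 by repeated multiplication:
P^1 =
  A: [1/12, 1/12, 1/6, 2/3]
  B: [1/3, 1/12, 1/3, 1/4]
  C: [1/6, 1/12, 1/6, 7/12]
  D: [1/3, 1/6, 1/4, 1/4]
P^2 =
  A: [41/144, 5/36, 17/72, 49/144]
  B: [7/36, 5/48, 29/144, 1/2]
  C: [19/72, 19/144, 11/48, 3/8]
  D: [5/24, 5/48, 31/144, 17/36]
P^3 =
  A: [385/1728, 193/1728, 377/1728, 773/1728]
  B: [217/864, 1/8, 65/288, 43/108]
  C: [11/48, 11/96, 95/432, 377/864]
  D: [53/216, 53/432, 193/864, 353/864]
P^4 =
  A: [5003/20736, 2501/20736, 4615/20736, 8617/20736]
  B: [805/3456, 151/1296, 143/648, 4457/10368]
  C: [1241/5184, 1241/10368, 2303/10368, 2171/5184]
  D: [1217/5184, 1217/10368, 2293/10368, 553/1296]

(P^4)[A -> A] = 5003/20736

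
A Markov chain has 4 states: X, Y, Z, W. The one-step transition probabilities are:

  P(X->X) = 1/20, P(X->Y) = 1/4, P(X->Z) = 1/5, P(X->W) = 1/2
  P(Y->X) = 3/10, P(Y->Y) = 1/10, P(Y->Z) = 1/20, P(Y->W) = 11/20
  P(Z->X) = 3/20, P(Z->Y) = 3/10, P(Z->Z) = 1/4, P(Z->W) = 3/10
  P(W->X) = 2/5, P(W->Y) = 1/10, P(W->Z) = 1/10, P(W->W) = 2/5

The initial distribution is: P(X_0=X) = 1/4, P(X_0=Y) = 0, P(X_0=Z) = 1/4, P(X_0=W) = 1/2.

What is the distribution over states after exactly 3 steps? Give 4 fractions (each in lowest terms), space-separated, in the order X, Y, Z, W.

Answer: 8301/32000 5311/32000 441/3200 6989/16000

Derivation:
Propagating the distribution step by step (d_{t+1} = d_t * P):
d_0 = (X=1/4, Y=0, Z=1/4, W=1/2)
  d_1[X] = 1/4*1/20 + 0*3/10 + 1/4*3/20 + 1/2*2/5 = 1/4
  d_1[Y] = 1/4*1/4 + 0*1/10 + 1/4*3/10 + 1/2*1/10 = 3/16
  d_1[Z] = 1/4*1/5 + 0*1/20 + 1/4*1/4 + 1/2*1/10 = 13/80
  d_1[W] = 1/4*1/2 + 0*11/20 + 1/4*3/10 + 1/2*2/5 = 2/5
d_1 = (X=1/4, Y=3/16, Z=13/80, W=2/5)
  d_2[X] = 1/4*1/20 + 3/16*3/10 + 13/80*3/20 + 2/5*2/5 = 81/320
  d_2[Y] = 1/4*1/4 + 3/16*1/10 + 13/80*3/10 + 2/5*1/10 = 17/100
  d_2[Z] = 1/4*1/5 + 3/16*1/20 + 13/80*1/4 + 2/5*1/10 = 7/50
  d_2[W] = 1/4*1/2 + 3/16*11/20 + 13/80*3/10 + 2/5*2/5 = 699/1600
d_2 = (X=81/320, Y=17/100, Z=7/50, W=699/1600)
  d_3[X] = 81/320*1/20 + 17/100*3/10 + 7/50*3/20 + 699/1600*2/5 = 8301/32000
  d_3[Y] = 81/320*1/4 + 17/100*1/10 + 7/50*3/10 + 699/1600*1/10 = 5311/32000
  d_3[Z] = 81/320*1/5 + 17/100*1/20 + 7/50*1/4 + 699/1600*1/10 = 441/3200
  d_3[W] = 81/320*1/2 + 17/100*11/20 + 7/50*3/10 + 699/1600*2/5 = 6989/16000
d_3 = (X=8301/32000, Y=5311/32000, Z=441/3200, W=6989/16000)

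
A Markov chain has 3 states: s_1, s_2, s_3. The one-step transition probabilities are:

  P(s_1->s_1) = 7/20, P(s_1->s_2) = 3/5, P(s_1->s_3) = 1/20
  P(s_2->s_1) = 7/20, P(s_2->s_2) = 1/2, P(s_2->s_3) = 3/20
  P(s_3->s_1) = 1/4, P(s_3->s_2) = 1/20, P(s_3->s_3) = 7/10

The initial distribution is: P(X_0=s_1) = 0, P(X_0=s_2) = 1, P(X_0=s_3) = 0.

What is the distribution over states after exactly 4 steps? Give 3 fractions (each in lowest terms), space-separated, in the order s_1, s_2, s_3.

Answer: 26199/80000 2763/6400 38527/160000

Derivation:
Propagating the distribution step by step (d_{t+1} = d_t * P):
d_0 = (s_1=0, s_2=1, s_3=0)
  d_1[s_1] = 0*7/20 + 1*7/20 + 0*1/4 = 7/20
  d_1[s_2] = 0*3/5 + 1*1/2 + 0*1/20 = 1/2
  d_1[s_3] = 0*1/20 + 1*3/20 + 0*7/10 = 3/20
d_1 = (s_1=7/20, s_2=1/2, s_3=3/20)
  d_2[s_1] = 7/20*7/20 + 1/2*7/20 + 3/20*1/4 = 67/200
  d_2[s_2] = 7/20*3/5 + 1/2*1/2 + 3/20*1/20 = 187/400
  d_2[s_3] = 7/20*1/20 + 1/2*3/20 + 3/20*7/10 = 79/400
d_2 = (s_1=67/200, s_2=187/400, s_3=79/400)
  d_3[s_1] = 67/200*7/20 + 187/400*7/20 + 79/400*1/4 = 1321/4000
  d_3[s_2] = 67/200*3/5 + 187/400*1/2 + 79/400*1/20 = 3557/8000
  d_3[s_3] = 67/200*1/20 + 187/400*3/20 + 79/400*7/10 = 1801/8000
d_3 = (s_1=1321/4000, s_2=3557/8000, s_3=1801/8000)
  d_4[s_1] = 1321/4000*7/20 + 3557/8000*7/20 + 1801/8000*1/4 = 26199/80000
  d_4[s_2] = 1321/4000*3/5 + 3557/8000*1/2 + 1801/8000*1/20 = 2763/6400
  d_4[s_3] = 1321/4000*1/20 + 3557/8000*3/20 + 1801/8000*7/10 = 38527/160000
d_4 = (s_1=26199/80000, s_2=2763/6400, s_3=38527/160000)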